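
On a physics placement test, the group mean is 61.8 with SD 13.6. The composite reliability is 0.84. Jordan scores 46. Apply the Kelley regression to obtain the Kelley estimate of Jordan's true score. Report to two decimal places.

T̂ = 0.84(46) + 0.16(61.8) = 38.64 + 9.888 = 48.528 → 48.53

48.53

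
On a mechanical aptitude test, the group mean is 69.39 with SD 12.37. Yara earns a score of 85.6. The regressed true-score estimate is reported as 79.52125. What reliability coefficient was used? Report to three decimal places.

0.625

T̂ = ρX + (1 − ρ)μ  ⇒  T̂ − μ = ρ(X − μ)
ρ = (T̂ − μ)/(X − μ) = (79.52125 − 69.39) / (85.6 − 69.39) = 10.13125 / 16.21 = 0.62500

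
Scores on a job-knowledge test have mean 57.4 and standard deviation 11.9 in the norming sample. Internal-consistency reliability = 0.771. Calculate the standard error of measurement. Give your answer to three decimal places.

SEM = SD · √(1 − ρ) = 11.9 × √0.229 = 11.9 × 0.4785 = 5.6946

5.695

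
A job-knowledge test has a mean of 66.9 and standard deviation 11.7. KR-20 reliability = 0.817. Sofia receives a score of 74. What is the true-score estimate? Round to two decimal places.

Weight the observed score by reliability and the mean by (1 − reliability): T̂ = 0.817·74 + 0.183·66.9 = 60.458 + 12.2427 = 72.701.

72.70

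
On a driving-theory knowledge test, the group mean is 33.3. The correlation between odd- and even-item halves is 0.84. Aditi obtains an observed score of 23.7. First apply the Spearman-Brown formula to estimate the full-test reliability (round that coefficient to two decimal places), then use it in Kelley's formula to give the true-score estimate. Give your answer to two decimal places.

Spearman-Brown: ρ = 2r/(1 + r) = 2(0.84)/(1 + 0.84) = 1.680/1.84 = 0.9130 → 0.91
T̂ = 0.91(23.7) + 0.09(33.3) = 21.567 + 2.997 = 24.564 → 24.56

24.56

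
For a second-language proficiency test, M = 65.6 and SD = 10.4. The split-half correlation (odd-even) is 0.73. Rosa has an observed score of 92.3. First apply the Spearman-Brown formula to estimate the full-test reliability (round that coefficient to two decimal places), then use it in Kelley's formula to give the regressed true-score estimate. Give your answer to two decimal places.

88.03

Spearman-Brown: ρ = 2r/(1 + r) = 2(0.73)/(1 + 0.73) = 1.460/1.73 = 0.8439 → 0.84
Regress the observed score toward the mean by the unreliability: T̂ = 0.84·92.3 + 0.16·65.6 = 77.532 + 10.496 = 88.028.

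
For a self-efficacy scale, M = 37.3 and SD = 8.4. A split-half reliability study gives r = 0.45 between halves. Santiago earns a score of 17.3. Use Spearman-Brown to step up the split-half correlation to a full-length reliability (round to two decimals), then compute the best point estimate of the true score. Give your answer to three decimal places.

24.900

Spearman-Brown: ρ = 2r/(1 + r) = 2(0.45)/(1 + 0.45) = 0.900/1.45 = 0.6207 → 0.62
T̂ = ρX + (1 − ρ)μ
  = 0.62 × 17.3 + 0.38 × 37.3
  = 10.726 + 14.174
  = 24.9000
  ≈ 24.900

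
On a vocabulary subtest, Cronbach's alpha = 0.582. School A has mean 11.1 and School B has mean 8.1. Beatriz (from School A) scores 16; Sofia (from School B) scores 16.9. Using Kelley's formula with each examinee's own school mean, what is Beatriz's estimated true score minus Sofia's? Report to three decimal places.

T̂_Beatriz = 0.582(16) + 0.418(11.1) = 13.95180
T̂_Sofia = 0.582(16.9) + 0.418(8.1) = 13.22160
Difference = 13.95180 − 13.22160 = 0.73020

0.730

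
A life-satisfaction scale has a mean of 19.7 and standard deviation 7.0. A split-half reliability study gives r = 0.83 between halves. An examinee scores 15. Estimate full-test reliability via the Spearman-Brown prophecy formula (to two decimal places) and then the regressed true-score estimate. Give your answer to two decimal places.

15.42

Spearman-Brown: ρ = 2r/(1 + r) = 2(0.83)/(1 + 0.83) = 1.660/1.83 = 0.9071 → 0.91
T̂ = 0.91(15) + 0.09(19.7) = 13.65 + 1.773 = 15.423 → 15.42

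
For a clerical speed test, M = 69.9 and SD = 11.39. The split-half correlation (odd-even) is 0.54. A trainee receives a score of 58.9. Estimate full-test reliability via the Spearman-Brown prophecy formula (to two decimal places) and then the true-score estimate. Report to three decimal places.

62.200

Spearman-Brown: ρ = 2r/(1 + r) = 2(0.54)/(1 + 0.54) = 1.080/1.54 = 0.7013 → 0.70
T̂ = 0.70(58.9) + 0.30(69.9) = 41.230 + 20.970 = 62.2000 → 62.200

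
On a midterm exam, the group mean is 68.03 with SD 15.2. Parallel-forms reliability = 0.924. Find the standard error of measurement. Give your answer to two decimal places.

SEM = SD · √(1 − ρ) = 15.2 × √0.076 = 15.2 × 0.2757 = 4.190

4.19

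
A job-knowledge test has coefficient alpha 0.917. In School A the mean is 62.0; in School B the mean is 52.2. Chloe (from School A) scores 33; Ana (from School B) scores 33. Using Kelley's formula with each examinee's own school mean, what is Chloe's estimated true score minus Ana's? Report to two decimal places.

0.81

T̂_Chloe = 0.917(33) + 0.083(62.0) = 35.4070
T̂_Ana = 0.917(33) + 0.083(52.2) = 34.5936
Difference = 35.4070 − 34.5936 = 0.8134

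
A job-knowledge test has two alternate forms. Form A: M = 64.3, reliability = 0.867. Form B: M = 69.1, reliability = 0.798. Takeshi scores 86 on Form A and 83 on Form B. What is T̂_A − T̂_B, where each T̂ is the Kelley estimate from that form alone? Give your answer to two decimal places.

2.92

T̂_A = 0.867(86) + 0.133(64.3) = 83.1139
T̂_B = 0.798(83) + 0.202(69.1) = 80.1922
T̂_A − T̂_B = 2.9217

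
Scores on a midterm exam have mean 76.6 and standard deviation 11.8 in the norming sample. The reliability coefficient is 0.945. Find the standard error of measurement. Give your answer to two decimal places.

2.77

SEM = SD · √(1 − ρ) = 11.8 × √0.055 = 11.8 × 0.2345 = 2.767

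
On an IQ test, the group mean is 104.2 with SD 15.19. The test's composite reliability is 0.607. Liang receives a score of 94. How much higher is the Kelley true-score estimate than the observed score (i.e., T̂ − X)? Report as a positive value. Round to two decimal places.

4.01

T̂ = ρX + (1 − ρ)μ
  = 0.607 × 94 + 0.393 × 104.2
  = 57.058 + 40.9506
  = 98.0086
  ≈ 98.009
T̂ − X = 98.009 − 94 = 4.009 → 4.01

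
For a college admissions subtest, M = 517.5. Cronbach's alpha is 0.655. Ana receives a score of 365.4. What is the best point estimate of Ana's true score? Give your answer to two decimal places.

417.87

Regress the observed score toward the mean by the unreliability: T̂ = 0.655·365.4 + 0.345·517.5 = 239.3370 + 178.5375 = 417.875.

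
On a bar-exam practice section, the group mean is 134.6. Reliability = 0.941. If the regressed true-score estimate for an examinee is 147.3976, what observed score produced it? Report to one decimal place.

T̂ = ρX + (1 − ρ)μ  ⇒  X = (T̂ − (1 − ρ)μ) / ρ
X = (147.3976 − 0.059 × 134.6) / 0.941 = (147.3976 − 7.9414) / 0.941 = 139.4562 / 0.941 = 148.200

148.2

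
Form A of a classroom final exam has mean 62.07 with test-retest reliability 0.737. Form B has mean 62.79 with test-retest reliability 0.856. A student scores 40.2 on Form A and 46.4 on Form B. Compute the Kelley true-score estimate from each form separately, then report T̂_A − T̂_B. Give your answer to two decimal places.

T̂_A = 0.737(40.2) + 0.263(62.07) = 45.9518
T̂_B = 0.856(46.4) + 0.144(62.79) = 48.7602
T̂_A − T̂_B = -2.8083

-2.81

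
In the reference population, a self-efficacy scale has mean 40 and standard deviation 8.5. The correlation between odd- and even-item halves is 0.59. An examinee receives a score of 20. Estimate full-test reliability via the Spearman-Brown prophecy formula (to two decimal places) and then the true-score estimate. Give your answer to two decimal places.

25.20

Spearman-Brown: ρ = 2r/(1 + r) = 2(0.59)/(1 + 0.59) = 1.180/1.59 = 0.7421 → 0.74
T̂ = ρX + (1 − ρ)μ
  = 0.74 × 20 + 0.26 × 40
  = 14.80 + 10.40
  = 25.200
  ≈ 25.20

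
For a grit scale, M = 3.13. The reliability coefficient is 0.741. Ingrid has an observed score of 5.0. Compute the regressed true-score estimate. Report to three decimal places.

4.516

T̂ = 0.741(5.0) + 0.259(3.13) = 3.7050 + 0.81067 = 4.5157 → 4.516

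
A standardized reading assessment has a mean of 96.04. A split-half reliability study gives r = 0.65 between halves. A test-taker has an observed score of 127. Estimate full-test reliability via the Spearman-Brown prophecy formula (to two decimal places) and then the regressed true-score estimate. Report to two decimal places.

120.50

Spearman-Brown: ρ = 2r/(1 + r) = 2(0.65)/(1 + 0.65) = 1.300/1.65 = 0.7879 → 0.79
T̂ = 0.79(127) + 0.21(96.04) = 100.33 + 20.1684 = 120.498 → 120.50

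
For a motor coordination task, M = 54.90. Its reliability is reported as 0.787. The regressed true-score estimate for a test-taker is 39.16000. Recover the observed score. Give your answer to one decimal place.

34.9

T̂ = ρX + (1 − ρ)μ  ⇒  X = (T̂ − (1 − ρ)μ) / ρ
X = (39.16000 − 0.213 × 54.90) / 0.787 = (39.16000 − 11.69370) / 0.787 = 27.46630 / 0.787 = 34.900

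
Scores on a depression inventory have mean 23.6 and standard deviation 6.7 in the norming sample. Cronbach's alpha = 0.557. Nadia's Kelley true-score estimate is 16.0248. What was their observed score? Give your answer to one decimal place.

T̂ = ρX + (1 − ρ)μ  ⇒  X = (T̂ − (1 − ρ)μ) / ρ
X = (16.0248 − 0.443 × 23.6) / 0.557 = (16.0248 − 10.4548) / 0.557 = 5.5700 / 0.557 = 10.000

10.0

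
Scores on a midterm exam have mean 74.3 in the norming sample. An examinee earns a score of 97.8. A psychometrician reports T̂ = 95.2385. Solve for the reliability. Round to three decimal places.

T̂ = ρX + (1 − ρ)μ  ⇒  T̂ − μ = ρ(X − μ)
ρ = (T̂ − μ)/(X − μ) = (95.2385 − 74.3) / (97.8 − 74.3) = 20.9385 / 23.5 = 0.89100

0.891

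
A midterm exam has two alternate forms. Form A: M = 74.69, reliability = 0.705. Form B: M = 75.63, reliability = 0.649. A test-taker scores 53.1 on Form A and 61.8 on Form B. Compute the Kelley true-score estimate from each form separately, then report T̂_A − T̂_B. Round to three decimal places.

-7.185

T̂_A = 0.705(53.1) + 0.295(74.69) = 59.46905
T̂_B = 0.649(61.8) + 0.351(75.63) = 66.65433
T̂_A − T̂_B = -7.18528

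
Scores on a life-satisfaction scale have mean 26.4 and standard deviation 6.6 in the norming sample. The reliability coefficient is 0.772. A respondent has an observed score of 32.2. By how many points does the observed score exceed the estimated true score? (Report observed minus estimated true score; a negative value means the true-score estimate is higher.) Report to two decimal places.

T̂ = ρX + (1 − ρ)μ
  = 0.772 × 32.2 + 0.228 × 26.4
  = 24.8584 + 6.0192
  = 30.8776
  ≈ 30.878
X − T̂ = 32.2 − 30.878 = 1.322 → 1.32

1.32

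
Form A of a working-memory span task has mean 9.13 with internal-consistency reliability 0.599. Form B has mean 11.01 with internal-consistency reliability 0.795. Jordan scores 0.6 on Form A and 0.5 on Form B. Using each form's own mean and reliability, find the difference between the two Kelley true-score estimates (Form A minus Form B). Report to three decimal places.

T̂_A = 0.599(0.6) + 0.401(9.13) = 4.02053
T̂_B = 0.795(0.5) + 0.205(11.01) = 2.65455
T̂_A − T̂_B = 1.36598

1.366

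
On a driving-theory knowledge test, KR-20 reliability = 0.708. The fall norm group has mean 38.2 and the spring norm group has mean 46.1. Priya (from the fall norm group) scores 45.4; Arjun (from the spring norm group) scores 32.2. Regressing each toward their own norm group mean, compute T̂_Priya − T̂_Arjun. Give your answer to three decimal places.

7.039

T̂_Priya = 0.708(45.4) + 0.292(38.2) = 43.29760
T̂_Arjun = 0.708(32.2) + 0.292(46.1) = 36.25880
Difference = 43.29760 − 36.25880 = 7.03880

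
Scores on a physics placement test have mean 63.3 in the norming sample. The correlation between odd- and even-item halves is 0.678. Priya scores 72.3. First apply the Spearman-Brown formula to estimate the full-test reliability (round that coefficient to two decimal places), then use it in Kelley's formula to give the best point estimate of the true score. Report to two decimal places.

70.59

Spearman-Brown: ρ = 2r/(1 + r) = 2(0.678)/(1 + 0.678) = 1.3560/1.678 = 0.8081 → 0.81
T̂ = ρX + (1 − ρ)μ
  = 0.81 × 72.3 + 0.19 × 63.3
  = 58.563 + 12.027
  = 70.590
  ≈ 70.59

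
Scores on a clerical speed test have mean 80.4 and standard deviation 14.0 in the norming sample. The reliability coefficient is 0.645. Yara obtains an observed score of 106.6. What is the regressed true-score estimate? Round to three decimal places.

97.299

T̂ = ρX + (1 − ρ)μ
  = 0.645 × 106.6 + 0.355 × 80.4
  = 68.7570 + 28.5420
  = 97.2990
  ≈ 97.299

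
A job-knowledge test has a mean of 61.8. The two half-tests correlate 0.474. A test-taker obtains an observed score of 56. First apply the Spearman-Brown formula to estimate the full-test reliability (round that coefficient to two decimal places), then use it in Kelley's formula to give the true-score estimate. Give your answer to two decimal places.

Spearman-Brown: ρ = 2r/(1 + r) = 2(0.474)/(1 + 0.474) = 0.9480/1.474 = 0.6431 → 0.64
T̂ = 0.64(56) + 0.36(61.8) = 35.84 + 22.248 = 58.088 → 58.09

58.09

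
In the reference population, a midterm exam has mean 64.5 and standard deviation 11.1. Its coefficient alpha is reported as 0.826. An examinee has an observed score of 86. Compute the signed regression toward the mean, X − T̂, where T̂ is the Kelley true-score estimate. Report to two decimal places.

Kelley's formula gives T̂ = 0.826·86 + 0.174·64.5 = 71.036 + 11.2230 = 82.2590.
X − T̂ = 86 − 82.259 = 3.741 → 3.74

3.74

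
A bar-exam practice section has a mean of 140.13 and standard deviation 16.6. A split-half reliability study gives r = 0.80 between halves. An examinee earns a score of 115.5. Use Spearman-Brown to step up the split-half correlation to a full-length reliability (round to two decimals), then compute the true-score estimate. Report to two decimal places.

Spearman-Brown: ρ = 2r/(1 + r) = 2(0.80)/(1 + 0.80) = 1.600/1.80 = 0.8889 → 0.89
Regress the observed score toward the mean by the unreliability: T̂ = 0.89·115.5 + 0.11·140.13 = 102.795 + 15.4143 = 118.209.

118.21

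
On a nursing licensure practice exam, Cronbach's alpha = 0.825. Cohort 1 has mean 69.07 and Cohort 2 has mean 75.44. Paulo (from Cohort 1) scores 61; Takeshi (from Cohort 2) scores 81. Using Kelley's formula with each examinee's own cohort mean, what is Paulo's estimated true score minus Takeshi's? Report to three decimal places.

T̂_Paulo = 0.825(61) + 0.175(69.07) = 62.41225
T̂_Takeshi = 0.825(81) + 0.175(75.44) = 80.02700
Difference = 62.41225 − 80.02700 = -17.61475

-17.615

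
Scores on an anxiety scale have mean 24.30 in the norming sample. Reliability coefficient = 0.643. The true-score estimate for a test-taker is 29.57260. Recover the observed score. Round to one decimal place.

T̂ = ρX + (1 − ρ)μ  ⇒  X = (T̂ − (1 − ρ)μ) / ρ
X = (29.57260 − 0.357 × 24.30) / 0.643 = (29.57260 − 8.67510) / 0.643 = 20.89750 / 0.643 = 32.500

32.5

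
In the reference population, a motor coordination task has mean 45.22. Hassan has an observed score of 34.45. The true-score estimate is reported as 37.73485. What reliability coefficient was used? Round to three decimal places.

T̂ = ρX + (1 − ρ)μ  ⇒  T̂ − μ = ρ(X − μ)
ρ = (T̂ − μ)/(X − μ) = (37.73485 − 45.22) / (34.45 − 45.22) = -7.48515 / -10.77 = 0.69500

0.695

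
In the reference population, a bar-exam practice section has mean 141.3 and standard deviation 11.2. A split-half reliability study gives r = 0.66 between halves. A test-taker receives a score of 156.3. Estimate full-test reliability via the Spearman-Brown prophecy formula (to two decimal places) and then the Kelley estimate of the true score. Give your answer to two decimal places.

Spearman-Brown: ρ = 2r/(1 + r) = 2(0.66)/(1 + 0.66) = 1.320/1.66 = 0.7952 → 0.80
T̂ = 0.80(156.3) + 0.20(141.3) = 125.040 + 28.260 = 153.300 → 153.30

153.30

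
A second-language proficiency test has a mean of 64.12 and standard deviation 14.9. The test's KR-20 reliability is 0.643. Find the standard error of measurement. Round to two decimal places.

SEM = SD · √(1 − ρ) = 14.9 × √0.357 = 14.9 × 0.5975 = 8.903

8.90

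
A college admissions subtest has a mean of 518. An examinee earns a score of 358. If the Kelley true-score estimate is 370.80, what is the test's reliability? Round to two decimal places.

T̂ = ρX + (1 − ρ)μ  ⇒  T̂ − μ = ρ(X − μ)
ρ = (T̂ − μ)/(X − μ) = (370.80 − 518) / (358 − 518) = -147.20 / -160.0 = 0.9200

0.92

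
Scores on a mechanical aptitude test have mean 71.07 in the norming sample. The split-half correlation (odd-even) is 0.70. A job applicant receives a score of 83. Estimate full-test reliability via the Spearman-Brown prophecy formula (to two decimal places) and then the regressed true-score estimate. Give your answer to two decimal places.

Spearman-Brown: ρ = 2r/(1 + r) = 2(0.70)/(1 + 0.70) = 1.400/1.70 = 0.8235 → 0.82
Kelley's formula gives T̂ = 0.82·83 + 0.18·71.07 = 68.06 + 12.7926 = 80.853.

80.85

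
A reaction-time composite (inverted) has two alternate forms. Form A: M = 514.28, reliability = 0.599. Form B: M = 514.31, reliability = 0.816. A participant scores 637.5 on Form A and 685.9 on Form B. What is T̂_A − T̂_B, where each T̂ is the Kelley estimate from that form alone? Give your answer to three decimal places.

-66.239

T̂_A = 0.599(637.5) + 0.401(514.28) = 588.08878
T̂_B = 0.816(685.9) + 0.184(514.31) = 654.32744
T̂_A − T̂_B = -66.23866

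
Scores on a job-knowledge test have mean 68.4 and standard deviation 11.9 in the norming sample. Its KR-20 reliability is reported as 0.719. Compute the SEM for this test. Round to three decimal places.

6.308

SEM = SD · √(1 − ρ) = 11.9 × √0.281 = 11.9 × 0.5301 = 6.3081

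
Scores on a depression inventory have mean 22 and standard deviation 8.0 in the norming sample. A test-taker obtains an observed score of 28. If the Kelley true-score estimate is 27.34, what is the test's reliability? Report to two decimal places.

T̂ = ρX + (1 − ρ)μ  ⇒  T̂ − μ = ρ(X − μ)
ρ = (T̂ − μ)/(X − μ) = (27.34 − 22) / (28 − 22) = 5.34 / 6.0 = 0.8900

0.89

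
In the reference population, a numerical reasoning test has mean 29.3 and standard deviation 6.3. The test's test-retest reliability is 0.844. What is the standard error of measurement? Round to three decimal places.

SEM = SD · √(1 − ρ) = 6.3 × √0.156 = 6.3 × 0.3950 = 2.4883

2.488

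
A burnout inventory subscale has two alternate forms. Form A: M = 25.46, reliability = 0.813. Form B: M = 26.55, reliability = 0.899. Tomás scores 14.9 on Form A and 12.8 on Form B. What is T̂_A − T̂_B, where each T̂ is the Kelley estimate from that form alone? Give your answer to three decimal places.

2.686

T̂_A = 0.813(14.9) + 0.187(25.46) = 16.87472
T̂_B = 0.899(12.8) + 0.101(26.55) = 14.18875
T̂_A − T̂_B = 2.68597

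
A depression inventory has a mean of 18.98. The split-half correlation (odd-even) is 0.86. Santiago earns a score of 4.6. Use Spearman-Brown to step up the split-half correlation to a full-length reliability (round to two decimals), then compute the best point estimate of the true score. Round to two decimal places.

Spearman-Brown: ρ = 2r/(1 + r) = 2(0.86)/(1 + 0.86) = 1.720/1.86 = 0.9247 → 0.92
Weight the observed score by reliability and the mean by (1 − reliability): T̂ = 0.92·4.6 + 0.08·18.98 = 4.232 + 1.5184 = 5.750.

5.75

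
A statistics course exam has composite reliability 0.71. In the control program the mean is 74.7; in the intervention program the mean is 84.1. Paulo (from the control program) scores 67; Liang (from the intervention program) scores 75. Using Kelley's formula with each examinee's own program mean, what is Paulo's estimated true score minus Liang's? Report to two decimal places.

T̂_Paulo = 0.71(67) + 0.29(74.7) = 69.2330
T̂_Liang = 0.71(75) + 0.29(84.1) = 77.6390
Difference = 69.2330 − 77.6390 = -8.4060

-8.41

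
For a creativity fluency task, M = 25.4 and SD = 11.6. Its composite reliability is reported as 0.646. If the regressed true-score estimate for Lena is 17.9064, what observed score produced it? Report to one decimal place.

T̂ = ρX + (1 − ρ)μ  ⇒  X = (T̂ − (1 − ρ)μ) / ρ
X = (17.9064 − 0.354 × 25.4) / 0.646 = (17.9064 − 8.9916) / 0.646 = 8.9148 / 0.646 = 13.800

13.8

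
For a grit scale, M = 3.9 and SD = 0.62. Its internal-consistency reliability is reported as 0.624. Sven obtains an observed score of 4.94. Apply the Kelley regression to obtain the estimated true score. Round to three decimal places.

4.549

T̂ = ρX + (1 − ρ)μ
  = 0.624 × 4.94 + 0.376 × 3.9
  = 3.08256 + 1.4664
  = 4.5490
  ≈ 4.549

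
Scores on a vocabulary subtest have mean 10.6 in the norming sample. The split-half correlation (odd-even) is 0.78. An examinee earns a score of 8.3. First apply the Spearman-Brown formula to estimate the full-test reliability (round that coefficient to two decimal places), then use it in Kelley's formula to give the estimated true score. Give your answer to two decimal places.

Spearman-Brown: ρ = 2r/(1 + r) = 2(0.78)/(1 + 0.78) = 1.560/1.78 = 0.8764 → 0.88
T̂ = ρX + (1 − ρ)μ
  = 0.88 × 8.3 + 0.12 × 10.6
  = 7.304 + 1.272
  = 8.576
  ≈ 8.58

8.58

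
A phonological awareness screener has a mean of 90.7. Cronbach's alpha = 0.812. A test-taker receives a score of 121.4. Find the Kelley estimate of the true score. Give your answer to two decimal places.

115.63

Regress the observed score toward the mean by the unreliability: T̂ = 0.812·121.4 + 0.188·90.7 = 98.5768 + 17.0516 = 115.628.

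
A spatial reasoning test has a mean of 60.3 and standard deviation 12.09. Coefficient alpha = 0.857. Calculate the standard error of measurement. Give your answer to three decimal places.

4.572

SEM = SD · √(1 − ρ) = 12.09 × √0.143 = 12.09 × 0.3782 = 4.5719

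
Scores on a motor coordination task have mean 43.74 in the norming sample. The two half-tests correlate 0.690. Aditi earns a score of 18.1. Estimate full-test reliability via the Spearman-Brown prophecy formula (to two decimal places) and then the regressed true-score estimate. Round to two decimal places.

22.72

Spearman-Brown: ρ = 2r/(1 + r) = 2(0.690)/(1 + 0.690) = 1.3800/1.690 = 0.8166 → 0.82
Kelley's formula gives T̂ = 0.82·18.1 + 0.18·43.74 = 14.842 + 7.8732 = 22.715.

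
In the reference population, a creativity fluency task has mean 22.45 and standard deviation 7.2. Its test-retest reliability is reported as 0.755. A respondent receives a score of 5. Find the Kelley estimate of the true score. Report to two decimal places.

T̂ = ρX + (1 − ρ)μ
  = 0.755 × 5 + 0.245 × 22.45
  = 3.775 + 5.50025
  = 9.275
  ≈ 9.28

9.28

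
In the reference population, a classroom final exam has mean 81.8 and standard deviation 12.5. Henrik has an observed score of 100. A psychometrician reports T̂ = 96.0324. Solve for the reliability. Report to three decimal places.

0.782

T̂ = ρX + (1 − ρ)μ  ⇒  T̂ − μ = ρ(X − μ)
ρ = (T̂ − μ)/(X − μ) = (96.0324 − 81.8) / (100 − 81.8) = 14.2324 / 18.2 = 0.78200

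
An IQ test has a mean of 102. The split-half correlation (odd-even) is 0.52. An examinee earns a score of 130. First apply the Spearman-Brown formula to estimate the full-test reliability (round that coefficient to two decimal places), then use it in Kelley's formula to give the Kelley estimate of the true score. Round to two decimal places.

Spearman-Brown: ρ = 2r/(1 + r) = 2(0.52)/(1 + 0.52) = 1.040/1.52 = 0.6842 → 0.68
T̂ = 0.68(130) + 0.32(102) = 88.40 + 32.64 = 121.040 → 121.04

121.04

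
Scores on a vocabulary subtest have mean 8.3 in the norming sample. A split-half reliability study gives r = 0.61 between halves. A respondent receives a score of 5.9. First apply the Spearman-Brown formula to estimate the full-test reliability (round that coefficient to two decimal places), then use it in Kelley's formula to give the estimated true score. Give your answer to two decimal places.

Spearman-Brown: ρ = 2r/(1 + r) = 2(0.61)/(1 + 0.61) = 1.220/1.61 = 0.7578 → 0.76
Regress the observed score toward the mean by the unreliability: T̂ = 0.76·5.9 + 0.24·8.3 = 4.484 + 1.992 = 6.476.

6.48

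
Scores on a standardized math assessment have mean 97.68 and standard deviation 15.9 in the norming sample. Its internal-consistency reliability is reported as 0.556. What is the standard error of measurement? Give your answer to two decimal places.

SEM = SD · √(1 − ρ) = 15.9 × √0.444 = 15.9 × 0.6663 = 10.595

10.59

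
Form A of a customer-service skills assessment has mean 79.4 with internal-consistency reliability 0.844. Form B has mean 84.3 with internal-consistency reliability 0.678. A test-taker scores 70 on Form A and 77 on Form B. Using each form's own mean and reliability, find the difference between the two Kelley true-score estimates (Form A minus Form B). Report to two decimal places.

-7.88

T̂_A = 0.844(70) + 0.156(79.4) = 71.4664
T̂_B = 0.678(77) + 0.322(84.3) = 79.3506
T̂_A − T̂_B = -7.8842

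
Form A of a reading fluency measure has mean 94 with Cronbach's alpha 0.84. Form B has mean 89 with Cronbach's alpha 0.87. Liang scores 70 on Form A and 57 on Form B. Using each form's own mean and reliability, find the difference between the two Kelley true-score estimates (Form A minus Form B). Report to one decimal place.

T̂_A = 0.84(70) + 0.16(94) = 73.840
T̂_B = 0.87(57) + 0.13(89) = 61.160
T̂_A − T̂_B = 12.680

12.7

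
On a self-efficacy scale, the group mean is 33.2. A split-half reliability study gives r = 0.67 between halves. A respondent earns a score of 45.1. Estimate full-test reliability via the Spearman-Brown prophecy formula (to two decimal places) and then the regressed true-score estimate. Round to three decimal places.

Spearman-Brown: ρ = 2r/(1 + r) = 2(0.67)/(1 + 0.67) = 1.340/1.67 = 0.8024 → 0.80
T̂ = ρX + (1 − ρ)μ
  = 0.80 × 45.1 + 0.20 × 33.2
  = 36.080 + 6.640
  = 42.7200
  ≈ 42.720

42.720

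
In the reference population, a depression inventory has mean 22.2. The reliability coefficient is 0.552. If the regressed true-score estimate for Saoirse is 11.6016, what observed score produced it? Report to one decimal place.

3.0

T̂ = ρX + (1 − ρ)μ  ⇒  X = (T̂ − (1 − ρ)μ) / ρ
X = (11.6016 − 0.448 × 22.2) / 0.552 = (11.6016 − 9.9456) / 0.552 = 1.6560 / 0.552 = 3.000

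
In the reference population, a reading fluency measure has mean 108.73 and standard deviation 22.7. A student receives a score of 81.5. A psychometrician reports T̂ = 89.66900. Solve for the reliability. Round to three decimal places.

T̂ = ρX + (1 − ρ)μ  ⇒  T̂ − μ = ρ(X − μ)
ρ = (T̂ − μ)/(X − μ) = (89.66900 − 108.73) / (81.5 − 108.73) = -19.06100 / -27.23 = 0.70000

0.700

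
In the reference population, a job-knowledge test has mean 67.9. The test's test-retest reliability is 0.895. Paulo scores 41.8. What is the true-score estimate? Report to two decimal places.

Regress the observed score toward the mean by the unreliability: T̂ = 0.895·41.8 + 0.105·67.9 = 37.4110 + 7.1295 = 44.541.

44.54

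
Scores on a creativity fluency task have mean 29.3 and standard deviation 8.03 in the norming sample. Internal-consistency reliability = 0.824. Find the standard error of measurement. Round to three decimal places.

3.369

SEM = SD · √(1 − ρ) = 8.03 × √0.176 = 8.03 × 0.4195 = 3.3688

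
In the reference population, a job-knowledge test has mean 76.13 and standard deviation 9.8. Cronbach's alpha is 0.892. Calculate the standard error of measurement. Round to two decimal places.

3.22

SEM = SD · √(1 − ρ) = 9.8 × √0.108 = 9.8 × 0.3286 = 3.221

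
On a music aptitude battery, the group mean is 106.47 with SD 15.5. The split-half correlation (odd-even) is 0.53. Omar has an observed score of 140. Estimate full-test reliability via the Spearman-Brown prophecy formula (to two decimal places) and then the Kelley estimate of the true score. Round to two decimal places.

129.61

Spearman-Brown: ρ = 2r/(1 + r) = 2(0.53)/(1 + 0.53) = 1.060/1.53 = 0.6928 → 0.69
T̂ = 0.69(140) + 0.31(106.47) = 96.60 + 33.0057 = 129.606 → 129.61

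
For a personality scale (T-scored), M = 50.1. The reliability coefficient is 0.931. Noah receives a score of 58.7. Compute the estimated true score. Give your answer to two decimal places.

58.11

T̂ = ρX + (1 − ρ)μ
  = 0.931 × 58.7 + 0.069 × 50.1
  = 54.6497 + 3.4569
  = 58.107
  ≈ 58.11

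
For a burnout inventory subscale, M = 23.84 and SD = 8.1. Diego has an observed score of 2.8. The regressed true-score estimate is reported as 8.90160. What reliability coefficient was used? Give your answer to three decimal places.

0.710

T̂ = ρX + (1 − ρ)μ  ⇒  T̂ − μ = ρ(X − μ)
ρ = (T̂ − μ)/(X − μ) = (8.90160 − 23.84) / (2.8 − 23.84) = -14.93840 / -21.04 = 0.71000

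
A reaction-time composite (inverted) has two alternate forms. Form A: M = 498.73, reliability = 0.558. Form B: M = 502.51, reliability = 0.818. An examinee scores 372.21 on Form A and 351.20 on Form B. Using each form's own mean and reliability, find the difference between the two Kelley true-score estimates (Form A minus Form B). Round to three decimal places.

T̂_A = 0.558(372.21) + 0.442(498.73) = 428.13184
T̂_B = 0.818(351.20) + 0.182(502.51) = 378.73842
T̂_A − T̂_B = 49.39342

49.393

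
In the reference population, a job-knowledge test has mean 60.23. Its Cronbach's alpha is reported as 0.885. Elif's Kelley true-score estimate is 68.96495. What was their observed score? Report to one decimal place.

70.1

T̂ = ρX + (1 − ρ)μ  ⇒  X = (T̂ − (1 − ρ)μ) / ρ
X = (68.96495 − 0.115 × 60.23) / 0.885 = (68.96495 − 6.92645) / 0.885 = 62.03850 / 0.885 = 70.100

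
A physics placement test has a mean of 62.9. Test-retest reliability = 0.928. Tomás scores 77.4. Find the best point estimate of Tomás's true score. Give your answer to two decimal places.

Kelley's formula gives T̂ = 0.928·77.4 + 0.072·62.9 = 71.8272 + 4.5288 = 76.356.

76.36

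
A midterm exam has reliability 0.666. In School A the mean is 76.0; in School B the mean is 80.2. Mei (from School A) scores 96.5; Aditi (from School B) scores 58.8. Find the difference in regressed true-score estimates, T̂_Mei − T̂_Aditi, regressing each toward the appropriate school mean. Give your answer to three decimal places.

23.705

T̂_Mei = 0.666(96.5) + 0.334(76.0) = 89.65300
T̂_Aditi = 0.666(58.8) + 0.334(80.2) = 65.94760
Difference = 89.65300 − 65.94760 = 23.70540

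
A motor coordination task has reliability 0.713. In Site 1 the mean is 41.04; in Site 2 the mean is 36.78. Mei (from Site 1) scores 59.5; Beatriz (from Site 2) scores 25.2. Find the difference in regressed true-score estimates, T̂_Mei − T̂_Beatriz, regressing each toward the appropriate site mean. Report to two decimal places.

25.68

T̂_Mei = 0.713(59.5) + 0.287(41.04) = 54.2020
T̂_Beatriz = 0.713(25.2) + 0.287(36.78) = 28.5235
Difference = 54.2020 − 28.5235 = 25.6785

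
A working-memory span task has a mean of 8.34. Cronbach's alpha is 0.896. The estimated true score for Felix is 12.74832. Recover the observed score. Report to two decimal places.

T̂ = ρX + (1 − ρ)μ  ⇒  X = (T̂ − (1 − ρ)μ) / ρ
X = (12.74832 − 0.104 × 8.34) / 0.896 = (12.74832 − 0.86736) / 0.896 = 11.88096 / 0.896 = 13.2600

13.26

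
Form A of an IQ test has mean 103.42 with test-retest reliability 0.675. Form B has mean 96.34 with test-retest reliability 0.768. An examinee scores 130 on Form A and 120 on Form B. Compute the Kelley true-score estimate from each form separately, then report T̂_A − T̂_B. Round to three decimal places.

6.851

T̂_A = 0.675(130) + 0.325(103.42) = 121.36150
T̂_B = 0.768(120) + 0.232(96.34) = 114.51088
T̂_A − T̂_B = 6.85062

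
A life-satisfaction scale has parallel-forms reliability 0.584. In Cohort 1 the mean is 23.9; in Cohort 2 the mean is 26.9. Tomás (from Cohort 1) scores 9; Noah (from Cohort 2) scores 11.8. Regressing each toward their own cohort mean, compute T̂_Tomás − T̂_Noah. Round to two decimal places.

T̂_Tomás = 0.584(9) + 0.416(23.9) = 15.1984
T̂_Noah = 0.584(11.8) + 0.416(26.9) = 18.0816
Difference = 15.1984 − 18.0816 = -2.8832

-2.88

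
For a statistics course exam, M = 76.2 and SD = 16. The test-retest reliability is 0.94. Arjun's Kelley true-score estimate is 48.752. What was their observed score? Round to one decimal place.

T̂ = ρX + (1 − ρ)μ  ⇒  X = (T̂ − (1 − ρ)μ) / ρ
X = (48.752 − 0.06 × 76.2) / 0.94 = (48.752 − 4.572) / 0.94 = 44.180 / 0.94 = 47.000

47.0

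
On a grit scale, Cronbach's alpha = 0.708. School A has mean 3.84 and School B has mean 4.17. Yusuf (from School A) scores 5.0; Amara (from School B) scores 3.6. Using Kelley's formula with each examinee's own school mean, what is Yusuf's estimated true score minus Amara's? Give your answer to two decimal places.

T̂_Yusuf = 0.708(5.0) + 0.292(3.84) = 4.6613
T̂_Amara = 0.708(3.6) + 0.292(4.17) = 3.7664
Difference = 4.6613 − 3.7664 = 0.8948

0.89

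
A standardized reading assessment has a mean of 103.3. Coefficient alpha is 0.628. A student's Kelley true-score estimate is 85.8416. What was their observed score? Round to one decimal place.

75.5

T̂ = ρX + (1 − ρ)μ  ⇒  X = (T̂ − (1 − ρ)μ) / ρ
X = (85.8416 − 0.372 × 103.3) / 0.628 = (85.8416 − 38.4276) / 0.628 = 47.4140 / 0.628 = 75.500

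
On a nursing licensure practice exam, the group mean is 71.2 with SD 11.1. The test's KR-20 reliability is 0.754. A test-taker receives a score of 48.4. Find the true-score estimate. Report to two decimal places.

Kelley's formula gives T̂ = 0.754·48.4 + 0.246·71.2 = 36.4936 + 17.5152 = 54.009.

54.01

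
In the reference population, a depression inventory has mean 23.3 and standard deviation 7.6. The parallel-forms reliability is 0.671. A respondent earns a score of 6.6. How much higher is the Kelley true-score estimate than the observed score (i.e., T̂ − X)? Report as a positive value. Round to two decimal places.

T̂ = ρX + (1 − ρ)μ
  = 0.671 × 6.6 + 0.329 × 23.3
  = 4.4286 + 7.6657
  = 12.0943
  ≈ 12.094
T̂ − X = 12.094 − 6.6 = 5.494 → 5.49

5.49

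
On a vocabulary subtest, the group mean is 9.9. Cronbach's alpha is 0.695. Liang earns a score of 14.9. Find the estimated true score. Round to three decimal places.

13.375

T̂ = 0.695(14.9) + 0.305(9.9) = 10.3555 + 3.0195 = 13.3750 → 13.375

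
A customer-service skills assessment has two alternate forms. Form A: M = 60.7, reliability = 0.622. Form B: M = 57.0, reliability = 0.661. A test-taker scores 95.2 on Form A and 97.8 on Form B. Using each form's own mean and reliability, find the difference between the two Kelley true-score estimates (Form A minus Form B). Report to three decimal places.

T̂_A = 0.622(95.2) + 0.378(60.7) = 82.15900
T̂_B = 0.661(97.8) + 0.339(57.0) = 83.96880
T̂_A − T̂_B = -1.80980

-1.810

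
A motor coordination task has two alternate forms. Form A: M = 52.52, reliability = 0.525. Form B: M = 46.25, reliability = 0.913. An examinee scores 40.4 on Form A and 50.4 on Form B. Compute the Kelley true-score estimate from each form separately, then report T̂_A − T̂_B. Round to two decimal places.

T̂_A = 0.525(40.4) + 0.475(52.52) = 46.1570
T̂_B = 0.913(50.4) + 0.087(46.25) = 50.0389
T̂_A − T̂_B = -3.8820

-3.88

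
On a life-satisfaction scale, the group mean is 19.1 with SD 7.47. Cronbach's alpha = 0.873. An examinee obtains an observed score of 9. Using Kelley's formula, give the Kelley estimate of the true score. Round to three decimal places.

10.283

T̂ = 0.873(9) + 0.127(19.1) = 7.857 + 2.4257 = 10.2827 → 10.283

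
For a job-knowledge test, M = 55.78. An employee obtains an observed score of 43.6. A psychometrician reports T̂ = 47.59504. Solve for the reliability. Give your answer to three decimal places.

T̂ = ρX + (1 − ρ)μ  ⇒  T̂ − μ = ρ(X − μ)
ρ = (T̂ − μ)/(X − μ) = (47.59504 − 55.78) / (43.6 − 55.78) = -8.18496 / -12.18 = 0.67200

0.672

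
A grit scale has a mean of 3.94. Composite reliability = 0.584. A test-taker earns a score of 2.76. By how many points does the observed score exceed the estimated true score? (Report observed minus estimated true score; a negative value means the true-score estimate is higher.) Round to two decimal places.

-0.49

Kelley's formula gives T̂ = 0.584·2.76 + 0.416·3.94 = 1.61184 + 1.63904 = 3.2509.
X − T̂ = 2.76 − 3.251 = -0.491 → -0.49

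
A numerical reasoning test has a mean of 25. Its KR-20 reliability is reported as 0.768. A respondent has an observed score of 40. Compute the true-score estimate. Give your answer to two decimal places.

36.52

Weight the observed score by reliability and the mean by (1 − reliability): T̂ = 0.768·40 + 0.232·25 = 30.720 + 5.800 = 36.520.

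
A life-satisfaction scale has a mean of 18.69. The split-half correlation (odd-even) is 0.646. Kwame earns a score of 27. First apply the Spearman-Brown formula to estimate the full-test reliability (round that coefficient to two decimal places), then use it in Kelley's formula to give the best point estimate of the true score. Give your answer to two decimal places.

Spearman-Brown: ρ = 2r/(1 + r) = 2(0.646)/(1 + 0.646) = 1.2920/1.646 = 0.7849 → 0.78
T̂ = ρX + (1 − ρ)μ
  = 0.78 × 27 + 0.22 × 18.69
  = 21.06 + 4.1118
  = 25.172
  ≈ 25.17

25.17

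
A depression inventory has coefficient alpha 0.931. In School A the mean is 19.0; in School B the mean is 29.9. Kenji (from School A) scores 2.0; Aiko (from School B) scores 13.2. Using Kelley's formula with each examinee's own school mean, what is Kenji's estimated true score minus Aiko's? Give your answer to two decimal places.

-11.18

T̂_Kenji = 0.931(2.0) + 0.069(19.0) = 3.1730
T̂_Aiko = 0.931(13.2) + 0.069(29.9) = 14.3523
Difference = 3.1730 − 14.3523 = -11.1793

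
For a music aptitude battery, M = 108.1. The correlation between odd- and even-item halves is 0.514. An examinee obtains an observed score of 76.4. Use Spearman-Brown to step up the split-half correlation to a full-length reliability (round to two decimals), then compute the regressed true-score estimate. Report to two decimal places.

86.54

Spearman-Brown: ρ = 2r/(1 + r) = 2(0.514)/(1 + 0.514) = 1.0280/1.514 = 0.6790 → 0.68
T̂ = 0.68(76.4) + 0.32(108.1) = 51.952 + 34.592 = 86.544 → 86.54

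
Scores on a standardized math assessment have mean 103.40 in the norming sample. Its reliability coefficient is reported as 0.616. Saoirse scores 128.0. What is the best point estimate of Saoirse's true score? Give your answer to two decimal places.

118.55

T̂ = ρX + (1 − ρ)μ
  = 0.616 × 128.0 + 0.384 × 103.40
  = 78.8480 + 39.70560
  = 118.554
  ≈ 118.55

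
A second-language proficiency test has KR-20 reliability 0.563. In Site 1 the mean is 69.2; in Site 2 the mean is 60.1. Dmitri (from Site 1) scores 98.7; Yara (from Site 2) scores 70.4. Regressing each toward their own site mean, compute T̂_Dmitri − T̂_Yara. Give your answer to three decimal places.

T̂_Dmitri = 0.563(98.7) + 0.437(69.2) = 85.80850
T̂_Yara = 0.563(70.4) + 0.437(60.1) = 65.89890
Difference = 85.80850 − 65.89890 = 19.90960

19.910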